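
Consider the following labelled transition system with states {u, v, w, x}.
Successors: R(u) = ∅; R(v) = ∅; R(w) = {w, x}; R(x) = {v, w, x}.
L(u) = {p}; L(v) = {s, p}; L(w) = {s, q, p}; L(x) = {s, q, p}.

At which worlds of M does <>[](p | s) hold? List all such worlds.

Let φ = <>[](p | s). Evaluate φ at each world:
  u (successors ∅): φ is false.
  v (successors ∅): φ is false.
  w (successors {w, x}): φ is true.
  x (successors {v, w, x}): φ is true.
For instance, at w:
  At w: <>[](p | s) requires [](p | s) at some successor in {w, x}.
    [](p | s) holds at w, so <>[](p | s) is true at w.
      At w: [](p | s) requires p | s at every successor {w, x}.
        At w: p | s is true.
        At x: p | s is true.
      So [](p | s) is true at w.
Satisfying worlds: {w, x}

w, x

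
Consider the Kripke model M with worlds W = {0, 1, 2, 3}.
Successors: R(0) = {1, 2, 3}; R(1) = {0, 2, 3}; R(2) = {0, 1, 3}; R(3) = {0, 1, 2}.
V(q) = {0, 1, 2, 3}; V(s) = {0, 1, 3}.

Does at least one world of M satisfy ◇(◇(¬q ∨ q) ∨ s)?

Yes

Let φ = ◇(◇(¬q ∨ q) ∨ s). Evaluate φ at each world:
  0 (successors {1, 2, 3}): φ is true.
  1 (successors {0, 2, 3}): φ is true.
  2 (successors {0, 1, 3}): φ is true.
  3 (successors {0, 1, 2}): φ is true.
Detail at 0 (witness):
  At 0: ◇(◇(¬q ∨ q) ∨ s) requires ◇(¬q ∨ q) ∨ s at some successor in {1, 2, 3}.
    ◇(¬q ∨ q) ∨ s holds at 1, so ◇(◇(¬q ∨ q) ∨ s) is true at 0.
      At 1: ◇(¬q ∨ q) is true, s is true, so ◇(¬q ∨ q) ∨ s is true.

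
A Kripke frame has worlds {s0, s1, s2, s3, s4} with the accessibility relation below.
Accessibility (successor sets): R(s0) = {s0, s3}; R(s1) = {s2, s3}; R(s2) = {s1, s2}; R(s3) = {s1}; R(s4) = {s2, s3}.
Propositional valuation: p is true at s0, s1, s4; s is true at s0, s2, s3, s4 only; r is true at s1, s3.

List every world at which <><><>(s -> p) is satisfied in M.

Let φ = <><><>(s -> p). Evaluate φ at each world:
  s0 (successors {s0, s3}): φ is true.
  s1 (successors {s2, s3}): φ is true.
  s2 (successors {s1, s2}): φ is true.
  s3 (successors {s1}): φ is true.
  s4 (successors {s2, s3}): φ is true.
For instance, at s4:
  At s4: <><><>(s -> p) requires <><>(s -> p) at some successor in {s2, s3}.
    <><>(s -> p) holds at s2, so <><><>(s -> p) is true at s4.
      At s2: <><>(s -> p) requires <>(s -> p) at some successor in {s1, s2}.
        <>(s -> p) holds at s2, so <><>(s -> p) is true at s2.
Satisfying worlds: {s0, s1, s2, s3, s4}

s0, s1, s2, s3, s4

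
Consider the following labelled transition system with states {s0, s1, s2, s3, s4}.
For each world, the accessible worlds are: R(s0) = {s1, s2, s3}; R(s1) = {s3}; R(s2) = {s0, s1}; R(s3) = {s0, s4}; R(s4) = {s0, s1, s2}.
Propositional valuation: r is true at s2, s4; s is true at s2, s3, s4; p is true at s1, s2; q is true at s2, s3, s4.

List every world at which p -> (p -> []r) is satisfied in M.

Recall that []ψ holds at a world iff ψ holds at every accessible world, and <>ψ holds iff ψ holds at some accessible world.
Let φ = p -> (p -> []r). Evaluate φ at each world:
  s0 (successors {s1, s2, s3}): φ is true.
  s1 (successors {s3}): φ is false.
  s2 (successors {s0, s1}): φ is false.
  s3 (successors {s0, s4}): φ is true.
  s4 (successors {s0, s1, s2}): φ is true.
For instance, at s2:
  At s2: p is true, p -> []r is false, so p -> (p -> []r) is false.
    At s2: p is true, []r is false, so p -> []r is false.
      At s2: []r requires r at every successor {s0, s1}.
        r fails at s0, so []r is false at s2.
Satisfying worlds: {s0, s3, s4}

s0, s3, s4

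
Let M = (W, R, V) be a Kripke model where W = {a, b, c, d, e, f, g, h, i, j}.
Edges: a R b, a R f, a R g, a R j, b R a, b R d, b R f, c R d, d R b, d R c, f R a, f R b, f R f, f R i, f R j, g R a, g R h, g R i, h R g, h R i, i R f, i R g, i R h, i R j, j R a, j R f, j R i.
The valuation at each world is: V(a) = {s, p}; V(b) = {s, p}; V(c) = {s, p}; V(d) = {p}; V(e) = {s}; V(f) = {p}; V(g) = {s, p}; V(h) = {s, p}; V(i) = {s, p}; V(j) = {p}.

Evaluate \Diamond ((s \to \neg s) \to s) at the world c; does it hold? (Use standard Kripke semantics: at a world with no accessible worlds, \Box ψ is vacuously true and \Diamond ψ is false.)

At c: \Diamond ((s \to \neg s) \to s) requires (s \to \neg s) \to s at some successor in {d}.
  At d: (s \to \neg s) \to s is false.
So \Diamond ((s \to \neg s) \to s) is false at c.

No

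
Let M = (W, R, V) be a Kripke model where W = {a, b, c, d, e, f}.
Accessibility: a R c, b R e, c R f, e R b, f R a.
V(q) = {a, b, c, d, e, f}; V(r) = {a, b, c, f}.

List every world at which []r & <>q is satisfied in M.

Recall that []ψ holds at a world iff ψ holds at every accessible world, and <>ψ holds iff ψ holds at some accessible world.
Let φ = []r & <>q. Evaluate φ at each world:
  a (successors {c}): φ is true.
  b (successors {e}): φ is false.
  c (successors {f}): φ is true.
  d (successors ∅): φ is false.
  e (successors {b}): φ is true.
  f (successors {a}): φ is true.
For instance, at f:
  At f: []r is true, <>q is true, so []r & <>q is true.
    At f: []r requires r at every successor {a}.
      At a: r is true.
    So []r is true at f.
    At f: <>q requires q at some successor in {a}.
      q holds at a, so <>q is true at f.
Satisfying worlds: {a, c, e, f}

a, c, e, f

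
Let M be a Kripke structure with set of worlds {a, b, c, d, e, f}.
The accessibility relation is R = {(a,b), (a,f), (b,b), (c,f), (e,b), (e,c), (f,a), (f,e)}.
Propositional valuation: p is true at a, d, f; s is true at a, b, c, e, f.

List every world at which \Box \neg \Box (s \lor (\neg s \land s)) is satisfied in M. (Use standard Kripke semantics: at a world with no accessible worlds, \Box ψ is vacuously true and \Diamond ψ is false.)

d

Recall that \Box ψ holds at a world iff ψ holds at every accessible world, and \Diamond ψ holds iff ψ holds at some accessible world.
Let φ = \Box \neg \Box (s \lor (\neg s \land s)). Evaluate φ at each world:
  a (successors {b, f}): φ is false.
  b (successors {b}): φ is false.
  c (successors {f}): φ is false.
  d (successors ∅): φ is true.
  e (successors {b, c}): φ is false.
  f (successors {a, e}): φ is false.
For instance, at a:
  At a: \Box \neg \Box (s \lor (\neg s \land s)) requires \neg \Box (s \lor (\neg s \land s)) at every successor {b, f}.
    \neg \Box (s \lor (\neg s \land s)) fails at b, so \Box \neg \Box (s \lor (\neg s \land s)) is false at a.
      At b: \Box (s \lor (\neg s \land s)) is true, so \neg \Box (s \lor (\neg s \land s)) is false.
Satisfying worlds: {d}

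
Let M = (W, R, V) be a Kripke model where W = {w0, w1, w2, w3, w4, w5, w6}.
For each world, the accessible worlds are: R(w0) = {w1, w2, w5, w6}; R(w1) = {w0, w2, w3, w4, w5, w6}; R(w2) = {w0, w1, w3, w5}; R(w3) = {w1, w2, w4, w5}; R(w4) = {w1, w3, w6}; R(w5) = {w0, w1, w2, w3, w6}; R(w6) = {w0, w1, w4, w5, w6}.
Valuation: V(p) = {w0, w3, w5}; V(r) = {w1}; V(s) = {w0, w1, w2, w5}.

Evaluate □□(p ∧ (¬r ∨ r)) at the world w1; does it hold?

No

At w1: □□(p ∧ (¬r ∨ r)) requires □(p ∧ (¬r ∨ r)) at every successor {w0, w2, w3, w4, w5, w6}.
  □(p ∧ (¬r ∨ r)) fails at w0, so □□(p ∧ (¬r ∨ r)) is false at w1.
    At w0: □(p ∧ (¬r ∨ r)) requires p ∧ (¬r ∨ r) at every successor {w1, w2, w5, w6}.
      p ∧ (¬r ∨ r) fails at w1, so □(p ∧ (¬r ∨ r)) is false at w0.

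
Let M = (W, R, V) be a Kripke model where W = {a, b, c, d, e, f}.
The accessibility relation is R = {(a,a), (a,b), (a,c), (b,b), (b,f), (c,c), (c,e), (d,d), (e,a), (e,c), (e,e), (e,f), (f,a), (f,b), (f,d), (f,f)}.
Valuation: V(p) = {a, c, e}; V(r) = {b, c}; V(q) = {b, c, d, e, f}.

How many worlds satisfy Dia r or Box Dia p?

Let φ = Dia r or Box Dia p. Evaluate φ at each world:
  a (successors {a, b, c}): φ is true.
  b (successors {b, f}): φ is true.
  c (successors {c, e}): φ is true.
  d (successors {d}): φ is false.
  e (successors {a, c, e, f}): φ is true.
  f (successors {a, b, d, f}): φ is true.
For instance, at d:
  At d: Dia r is false, Box Dia p is false, so Dia r or Box Dia p is false.
    At d: Dia r requires r at some successor in {d}.
      At d: r is false.
    So Dia r is false at d.
    At d: Box Dia p requires Dia p at every successor {d}.
      Dia p fails at d, so Box Dia p is false at d.
Satisfying worlds: {a, b, c, e, f}

5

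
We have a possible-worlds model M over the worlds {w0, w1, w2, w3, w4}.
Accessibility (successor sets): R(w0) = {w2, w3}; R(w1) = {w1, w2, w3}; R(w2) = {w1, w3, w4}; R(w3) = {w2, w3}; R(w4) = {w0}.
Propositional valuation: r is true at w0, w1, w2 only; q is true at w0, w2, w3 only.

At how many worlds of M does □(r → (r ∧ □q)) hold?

1

Recall that □ψ holds at a world iff ψ holds at every accessible world, and ◇ψ holds iff ψ holds at some accessible world.
Let φ = □(r → (r ∧ □q)). Evaluate φ at each world:
  w0 (successors {w2, w3}): φ is false.
  w1 (successors {w1, w2, w3}): φ is false.
  w2 (successors {w1, w3, w4}): φ is false.
  w3 (successors {w2, w3}): φ is false.
  w4 (successors {w0}): φ is true.
For instance, at w3:
  At w3: □(r → (r ∧ □q)) requires r → (r ∧ □q) at every successor {w2, w3}.
    r → (r ∧ □q) fails at w2, so □(r → (r ∧ □q)) is false at w3.
      At w2: r is true, r ∧ □q is false, so r → (r ∧ □q) is false.
Satisfying worlds: {w4}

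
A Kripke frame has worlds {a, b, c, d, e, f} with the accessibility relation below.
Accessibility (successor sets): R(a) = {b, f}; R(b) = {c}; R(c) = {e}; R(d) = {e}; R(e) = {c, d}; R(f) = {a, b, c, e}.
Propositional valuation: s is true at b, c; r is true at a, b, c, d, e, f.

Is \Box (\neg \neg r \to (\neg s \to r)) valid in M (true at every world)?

Yes

Let φ = \Box (\neg \neg r \to (\neg s \to r)). Evaluate φ at each world:
  a (successors {b, f}): φ is true.
  b (successors {c}): φ is true.
  c (successors {e}): φ is true.
  d (successors {e}): φ is true.
  e (successors {c, d}): φ is true.
  f (successors {a, b, c, e}): φ is true.
For instance, at c:
  At c: \Box (\neg \neg r \to (\neg s \to r)) requires \neg \neg r \to (\neg s \to r) at every successor {e}.
    At e: \neg \neg r \to (\neg s \to r) is true.
  So \Box (\neg \neg r \to (\neg s \to r)) is true at c.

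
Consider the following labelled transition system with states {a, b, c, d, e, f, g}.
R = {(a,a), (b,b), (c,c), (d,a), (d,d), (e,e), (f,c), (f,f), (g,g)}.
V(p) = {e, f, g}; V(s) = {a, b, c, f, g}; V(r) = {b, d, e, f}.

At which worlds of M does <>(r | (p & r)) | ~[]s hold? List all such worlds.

b, d, e, f

Recall that []ψ holds at a world iff ψ holds at every accessible world, and <>ψ holds iff ψ holds at some accessible world.
Let φ = <>(r | (p & r)) | ~[]s. Evaluate φ at each world:
  a (successors {a}): φ is false.
  b (successors {b}): φ is true.
  c (successors {c}): φ is false.
  d (successors {a, d}): φ is true.
  e (successors {e}): φ is true.
  f (successors {c, f}): φ is true.
  g (successors {g}): φ is false.
For instance, at g:
  At g: <>(r | (p & r)) is false, ~[]s is false, so <>(r | (p & r)) | ~[]s is false.
    At g: <>(r | (p & r)) requires r | (p & r) at some successor in {g}.
      At g: r | (p & r) is false.
    So <>(r | (p & r)) is false at g.
    At g: []s is true, so ~[]s is false.
      At g: []s requires s at every successor {g}.
        At g: s is true.
      So []s is true at g.
Satisfying worlds: {b, d, e, f}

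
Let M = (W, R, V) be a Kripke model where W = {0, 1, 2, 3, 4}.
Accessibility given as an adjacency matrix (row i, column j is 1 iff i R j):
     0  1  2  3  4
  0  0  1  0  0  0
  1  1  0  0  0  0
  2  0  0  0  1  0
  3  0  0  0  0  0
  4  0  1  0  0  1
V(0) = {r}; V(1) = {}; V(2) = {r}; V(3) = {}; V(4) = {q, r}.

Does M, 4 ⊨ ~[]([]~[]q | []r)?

At 4: []([]~[]q | []r) is true, so ~[]([]~[]q | []r) is false.
  At 4: []([]~[]q | []r) requires []~[]q | []r at every successor {1, 4}.
      At 1: []~[]q is true, []r is true, so []~[]q | []r is true.
      At 4: []~[]q is true, []r is false, so []~[]q | []r is true.
  So []([]~[]q | []r) is true at 4.

No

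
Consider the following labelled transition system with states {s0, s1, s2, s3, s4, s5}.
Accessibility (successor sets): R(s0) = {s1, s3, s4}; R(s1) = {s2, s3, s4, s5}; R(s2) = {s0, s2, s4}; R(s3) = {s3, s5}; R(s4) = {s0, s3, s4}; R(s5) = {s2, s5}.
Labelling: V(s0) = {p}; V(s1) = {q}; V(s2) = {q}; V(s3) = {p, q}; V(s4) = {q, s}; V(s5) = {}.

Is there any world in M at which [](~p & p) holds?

Let φ = [](~p & p). Evaluate φ at each world:
  s0 (successors {s1, s3, s4}): φ is false.
  s1 (successors {s2, s3, s4, s5}): φ is false.
  s2 (successors {s0, s2, s4}): φ is false.
  s3 (successors {s3, s5}): φ is false.
  s4 (successors {s0, s3, s4}): φ is false.
  s5 (successors {s2, s5}): φ is false.
For instance, at s2:
  At s2: [](~p & p) requires ~p & p at every successor {s0, s2, s4}.
    ~p & p fails at s0, so [](~p & p) is false at s2.

No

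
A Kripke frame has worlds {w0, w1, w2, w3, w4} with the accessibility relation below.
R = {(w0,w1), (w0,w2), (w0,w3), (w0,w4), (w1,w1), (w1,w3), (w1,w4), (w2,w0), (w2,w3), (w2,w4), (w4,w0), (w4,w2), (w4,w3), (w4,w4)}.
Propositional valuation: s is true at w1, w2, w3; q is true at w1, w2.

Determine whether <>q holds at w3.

Recall that <>ψ holds at a world iff ψ holds at some accessible world.
At w3: no accessible worlds, so <>q is false.

No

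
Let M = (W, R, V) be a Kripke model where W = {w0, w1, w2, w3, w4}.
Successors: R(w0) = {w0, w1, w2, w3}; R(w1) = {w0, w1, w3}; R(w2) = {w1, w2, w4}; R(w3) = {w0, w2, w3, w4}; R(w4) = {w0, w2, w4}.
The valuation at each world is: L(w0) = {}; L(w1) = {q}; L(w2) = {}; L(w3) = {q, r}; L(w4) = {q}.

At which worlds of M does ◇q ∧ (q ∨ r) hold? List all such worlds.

w1, w3, w4

Let φ = ◇q ∧ (q ∨ r). Evaluate φ at each world:
  w0 (successors {w0, w1, w2, w3}): φ is false.
  w1 (successors {w0, w1, w3}): φ is true.
  w2 (successors {w1, w2, w4}): φ is false.
  w3 (successors {w0, w2, w3, w4}): φ is true.
  w4 (successors {w0, w2, w4}): φ is true.
For instance, at w2:
  At w2: ◇q is true, q ∨ r is false, so ◇q ∧ (q ∨ r) is false.
    At w2: ◇q requires q at some successor in {w1, w2, w4}.
      q holds at w1, so ◇q is true at w2.
Satisfying worlds: {w1, w3, w4}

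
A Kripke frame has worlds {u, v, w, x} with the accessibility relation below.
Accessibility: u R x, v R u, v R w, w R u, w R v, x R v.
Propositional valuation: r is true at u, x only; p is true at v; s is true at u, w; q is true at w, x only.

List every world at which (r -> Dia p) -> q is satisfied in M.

Let φ = (r -> Dia p) -> q. Evaluate φ at each world:
  u (successors {x}): φ is true.
  v (successors {u, w}): φ is false.
  w (successors {u, v}): φ is true.
  x (successors {v}): φ is true.
For instance, at w:
  At w: r -> Dia p is true, q is true, so (r -> Dia p) -> q is true.
    At w: r is false, Dia p is true, so r -> Dia p is true.
      At w: Dia p requires p at some successor in {u, v}.
        p holds at v, so Dia p is true at w.
Satisfying worlds: {u, w, x}

u, w, x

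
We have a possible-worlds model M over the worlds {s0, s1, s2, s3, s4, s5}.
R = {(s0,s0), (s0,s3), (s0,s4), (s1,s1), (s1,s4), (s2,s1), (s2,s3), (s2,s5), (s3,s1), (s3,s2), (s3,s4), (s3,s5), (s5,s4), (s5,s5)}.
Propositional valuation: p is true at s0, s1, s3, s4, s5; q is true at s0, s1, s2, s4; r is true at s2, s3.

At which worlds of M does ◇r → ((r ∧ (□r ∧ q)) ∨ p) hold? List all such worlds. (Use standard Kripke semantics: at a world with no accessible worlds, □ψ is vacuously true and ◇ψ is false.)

s0, s1, s3, s4, s5

Let φ = ◇r → ((r ∧ (□r ∧ q)) ∨ p). Evaluate φ at each world:
  s0 (successors {s0, s3, s4}): φ is true.
  s1 (successors {s1, s4}): φ is true.
  s2 (successors {s1, s3, s5}): φ is false.
  s3 (successors {s1, s2, s4, s5}): φ is true.
  s4 (successors ∅): φ is true.
  s5 (successors {s4, s5}): φ is true.
For instance, at s2:
  At s2: ◇r is true, (r ∧ (□r ∧ q)) ∨ p is false, so ◇r → ((r ∧ (□r ∧ q)) ∨ p) is false.
    At s2: ◇r requires r at some successor in {s1, s3, s5}.
      r holds at s3, so ◇r is true at s2.
    At s2: r ∧ (□r ∧ q) is false, p is false, so (r ∧ (□r ∧ q)) ∨ p is false.
      At s2: r is true, □r ∧ q is false, so r ∧ (□r ∧ q) is false.
Satisfying worlds: {s0, s1, s3, s4, s5}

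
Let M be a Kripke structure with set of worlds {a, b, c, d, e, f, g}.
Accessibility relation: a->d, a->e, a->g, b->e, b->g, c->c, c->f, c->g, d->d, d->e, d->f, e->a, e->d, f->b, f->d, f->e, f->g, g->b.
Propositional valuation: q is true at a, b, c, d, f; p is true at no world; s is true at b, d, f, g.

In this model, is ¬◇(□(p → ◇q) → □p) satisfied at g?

Yes

At g: ◇(□(p → ◇q) → □p) is false, so ¬◇(□(p → ◇q) → □p) is true.
  At g: ◇(□(p → ◇q) → □p) requires □(p → ◇q) → □p at some successor in {b}.
    At b: □(p → ◇q) → □p is false.
  So ◇(□(p → ◇q) → □p) is false at g.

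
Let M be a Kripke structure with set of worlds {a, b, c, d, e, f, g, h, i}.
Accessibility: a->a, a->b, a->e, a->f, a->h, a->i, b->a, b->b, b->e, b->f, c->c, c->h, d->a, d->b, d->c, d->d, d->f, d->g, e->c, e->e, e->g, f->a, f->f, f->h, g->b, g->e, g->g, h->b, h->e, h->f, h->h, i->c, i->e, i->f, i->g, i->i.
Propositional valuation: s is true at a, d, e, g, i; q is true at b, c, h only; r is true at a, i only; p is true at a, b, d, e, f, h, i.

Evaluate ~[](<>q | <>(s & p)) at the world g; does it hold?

At g: [](<>q | <>(s & p)) is true, so ~[](<>q | <>(s & p)) is false.
  At g: [](<>q | <>(s & p)) requires <>q | <>(s & p) at every successor {b, e, g}.
      At b: <>q is true, <>(s & p) is true, so <>q | <>(s & p) is true.
      At e: <>q is true, <>(s & p) is true, so <>q | <>(s & p) is true.
      At g: <>q is true, <>(s & p) is true, so <>q | <>(s & p) is true.
  So [](<>q | <>(s & p)) is true at g.

No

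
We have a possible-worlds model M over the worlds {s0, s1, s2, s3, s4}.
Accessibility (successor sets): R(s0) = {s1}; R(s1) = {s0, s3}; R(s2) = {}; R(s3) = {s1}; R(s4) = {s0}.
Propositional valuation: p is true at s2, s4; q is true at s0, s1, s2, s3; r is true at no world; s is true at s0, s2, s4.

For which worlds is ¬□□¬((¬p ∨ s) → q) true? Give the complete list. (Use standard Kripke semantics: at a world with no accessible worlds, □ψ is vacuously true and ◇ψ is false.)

s0, s1, s3, s4

Recall that □ψ holds at a world iff ψ holds at every accessible world, and ◇ψ holds iff ψ holds at some accessible world.
Let φ = ¬□□¬((¬p ∨ s) → q). Evaluate φ at each world:
  s0 (successors {s1}): φ is true.
  s1 (successors {s0, s3}): φ is true.
  s2 (successors ∅): φ is false.
  s3 (successors {s1}): φ is true.
  s4 (successors {s0}): φ is true.
For instance, at s3:
  At s3: □□¬((¬p ∨ s) → q) is false, so ¬□□¬((¬p ∨ s) → q) is true.
    At s3: □□¬((¬p ∨ s) → q) requires □¬((¬p ∨ s) → q) at every successor {s1}.
      □¬((¬p ∨ s) → q) fails at s1, so □□¬((¬p ∨ s) → q) is false at s3.
Satisfying worlds: {s0, s1, s3, s4}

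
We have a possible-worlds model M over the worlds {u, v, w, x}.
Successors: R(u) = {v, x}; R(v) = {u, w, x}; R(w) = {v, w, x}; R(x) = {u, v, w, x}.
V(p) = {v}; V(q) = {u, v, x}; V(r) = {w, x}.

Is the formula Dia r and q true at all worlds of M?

No

Let φ = Dia r and q. Evaluate φ at each world:
  u (successors {v, x}): φ is true.
  v (successors {u, w, x}): φ is true.
  w (successors {v, w, x}): φ is false.
  x (successors {u, v, w, x}): φ is true.
Detail at w (counterexample):
  At w: Dia r is true, q is false, so Dia r and q is false.
    At w: Dia r requires r at some successor in {v, w, x}.
      r holds at w, so Dia r is true at w.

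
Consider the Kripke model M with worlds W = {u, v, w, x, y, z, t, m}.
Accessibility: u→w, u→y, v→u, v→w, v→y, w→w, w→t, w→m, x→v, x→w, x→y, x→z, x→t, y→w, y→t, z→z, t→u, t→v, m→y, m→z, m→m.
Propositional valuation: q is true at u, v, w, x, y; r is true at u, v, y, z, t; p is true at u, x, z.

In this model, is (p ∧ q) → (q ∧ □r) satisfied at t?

At t: p ∧ q is false, q ∧ □r is false, so (p ∧ q) → (q ∧ □r) is true.
  At t: q is false, □r is true, so q ∧ □r is false.
    At t: □r requires r at every successor {u, v}.
      At u: r is true.
      At v: r is true.
    So □r is true at t.

Yes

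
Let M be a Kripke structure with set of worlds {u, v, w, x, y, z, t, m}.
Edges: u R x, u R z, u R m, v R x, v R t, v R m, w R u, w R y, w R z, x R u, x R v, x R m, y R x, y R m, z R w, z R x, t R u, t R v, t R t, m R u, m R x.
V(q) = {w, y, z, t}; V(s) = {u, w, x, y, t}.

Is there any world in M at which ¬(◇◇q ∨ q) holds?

Let φ = ¬(◇◇q ∨ q). Evaluate φ at each world:
  u (successors {x, z, m}): φ is false.
  v (successors {x, t, m}): φ is false.
  w (successors {u, y, z}): φ is false.
  x (successors {u, v, m}): φ is false.
  y (successors {x, m}): φ is false.
  z (successors {w, x}): φ is false.
  t (successors {u, v, t}): φ is false.
  m (successors {u, x}): φ is false.
For instance, at x:
  At x: ◇◇q ∨ q is true, so ¬(◇◇q ∨ q) is false.
    At x: ◇◇q is true, q is false, so ◇◇q ∨ q is true.
      At x: ◇◇q requires ◇q at some successor in {u, v, m}.
        ◇q holds at u, so ◇◇q is true at x.

No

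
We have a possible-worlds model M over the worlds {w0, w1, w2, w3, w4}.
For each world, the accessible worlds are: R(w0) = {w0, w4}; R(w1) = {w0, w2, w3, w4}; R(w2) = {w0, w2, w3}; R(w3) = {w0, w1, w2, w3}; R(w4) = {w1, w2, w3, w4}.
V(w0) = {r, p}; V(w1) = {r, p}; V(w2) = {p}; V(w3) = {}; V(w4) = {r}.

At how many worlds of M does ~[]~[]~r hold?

0

Let φ = ~[]~[]~r. Evaluate φ at each world:
  w0 (successors {w0, w4}): φ is false.
  w1 (successors {w0, w2, w3, w4}): φ is false.
  w2 (successors {w0, w2, w3}): φ is false.
  w3 (successors {w0, w1, w2, w3}): φ is false.
  w4 (successors {w1, w2, w3, w4}): φ is false.
For instance, at w2:
  At w2: []~[]~r is true, so ~[]~[]~r is false.
    At w2: []~[]~r requires ~[]~r at every successor {w0, w2, w3}.
      At w0: ~[]~r is true.
      At w2: ~[]~r is true.
      At w3: ~[]~r is true.
    So []~[]~r is true at w2.
Satisfying worlds: none.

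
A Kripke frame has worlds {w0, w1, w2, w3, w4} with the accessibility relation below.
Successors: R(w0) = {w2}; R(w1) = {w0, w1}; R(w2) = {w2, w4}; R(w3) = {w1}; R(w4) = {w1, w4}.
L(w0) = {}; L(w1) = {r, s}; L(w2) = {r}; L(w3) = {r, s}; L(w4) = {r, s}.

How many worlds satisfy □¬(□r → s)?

1

Recall that □ψ holds at a world iff ψ holds at every accessible world, and ◇ψ holds iff ψ holds at some accessible world.
Let φ = □¬(□r → s). Evaluate φ at each world:
  w0 (successors {w2}): φ is true.
  w1 (successors {w0, w1}): φ is false.
  w2 (successors {w2, w4}): φ is false.
  w3 (successors {w1}): φ is false.
  w4 (successors {w1, w4}): φ is false.
For instance, at w1:
  At w1: □¬(□r → s) requires ¬(□r → s) at every successor {w0, w1}.
    ¬(□r → s) fails at w1, so □¬(□r → s) is false at w1.
      At w1: □r → s is true, so ¬(□r → s) is false.
Satisfying worlds: {w0}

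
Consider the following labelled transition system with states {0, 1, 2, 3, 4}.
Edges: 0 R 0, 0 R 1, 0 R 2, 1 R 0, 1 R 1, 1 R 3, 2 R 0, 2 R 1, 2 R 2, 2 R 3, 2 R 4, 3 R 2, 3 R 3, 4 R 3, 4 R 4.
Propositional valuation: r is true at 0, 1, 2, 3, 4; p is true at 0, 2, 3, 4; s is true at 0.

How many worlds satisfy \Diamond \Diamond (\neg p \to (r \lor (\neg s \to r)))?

Recall that \Diamond ψ holds at a world iff ψ holds at some accessible world.
Let φ = \Diamond \Diamond (\neg p \to (r \lor (\neg s \to r))). Evaluate φ at each world:
  0 (successors {0, 1, 2}): φ is true.
  1 (successors {0, 1, 3}): φ is true.
  2 (successors {0, 1, 2, 3, 4}): φ is true.
  3 (successors {2, 3}): φ is true.
  4 (successors {3, 4}): φ is true.
For instance, at 2:
  At 2: \Diamond \Diamond (\neg p \to (r \lor (\neg s \to r))) requires \Diamond (\neg p \to (r \lor (\neg s \to r))) at some successor in {0, 1, 2, 3, 4}.
    \Diamond (\neg p \to (r \lor (\neg s \to r))) holds at 0, so \Diamond \Diamond (\neg p \to (r \lor (\neg s \to r))) is true at 2.
      At 0: \Diamond (\neg p \to (r \lor (\neg s \to r))) requires \neg p \to (r \lor (\neg s \to r)) at some successor in {0, 1, 2}.
        \neg p \to (r \lor (\neg s \to r)) holds at 0, so \Diamond (\neg p \to (r \lor (\neg s \to r))) is true at 0.
Satisfying worlds: {0, 1, 2, 3, 4}

5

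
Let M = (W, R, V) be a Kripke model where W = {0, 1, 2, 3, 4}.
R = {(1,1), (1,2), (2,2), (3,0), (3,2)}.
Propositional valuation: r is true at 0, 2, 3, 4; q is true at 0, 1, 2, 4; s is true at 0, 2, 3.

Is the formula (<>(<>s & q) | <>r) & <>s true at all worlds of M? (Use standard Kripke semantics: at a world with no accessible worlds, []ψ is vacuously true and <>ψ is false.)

Recall that <>ψ holds at a world iff ψ holds at some accessible world.
Let φ = (<>(<>s & q) | <>r) & <>s. Evaluate φ at each world:
  0 (successors ∅): φ is false.
  1 (successors {1, 2}): φ is true.
  2 (successors {2}): φ is true.
  3 (successors {0, 2}): φ is true.
  4 (successors ∅): φ is false.
Detail at 0 (counterexample):
  At 0: <>(<>s & q) | <>r is false, <>s is false, so (<>(<>s & q) | <>r) & <>s is false.
    At 0: <>(<>s & q) is false, <>r is false, so <>(<>s & q) | <>r is false.
      At 0: no accessible worlds, so <>(<>s & q) is false.
      At 0: no accessible worlds, so <>r is false.
    At 0: no accessible worlds, so <>s is false.

No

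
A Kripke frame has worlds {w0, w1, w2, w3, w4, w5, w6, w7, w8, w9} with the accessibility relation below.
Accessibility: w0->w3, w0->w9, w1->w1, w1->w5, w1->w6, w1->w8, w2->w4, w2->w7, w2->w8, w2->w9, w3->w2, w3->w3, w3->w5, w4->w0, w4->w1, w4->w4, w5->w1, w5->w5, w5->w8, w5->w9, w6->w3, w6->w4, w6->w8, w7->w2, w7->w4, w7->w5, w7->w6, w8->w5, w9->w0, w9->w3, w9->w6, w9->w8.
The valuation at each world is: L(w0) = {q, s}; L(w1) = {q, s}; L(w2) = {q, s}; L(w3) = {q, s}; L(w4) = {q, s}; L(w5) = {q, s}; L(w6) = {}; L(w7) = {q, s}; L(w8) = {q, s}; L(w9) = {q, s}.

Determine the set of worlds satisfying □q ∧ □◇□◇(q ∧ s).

Let φ = □q ∧ □◇□◇(q ∧ s). Evaluate φ at each world:
  w0 (successors {w3, w9}): φ is true.
  w1 (successors {w1, w5, w6, w8}): φ is false.
  w2 (successors {w4, w7, w8, w9}): φ is true.
  w3 (successors {w2, w3, w5}): φ is true.
  w4 (successors {w0, w1, w4}): φ is true.
  w5 (successors {w1, w5, w8, w9}): φ is true.
  w6 (successors {w3, w4, w8}): φ is true.
  w7 (successors {w2, w4, w5, w6}): φ is false.
  w8 (successors {w5}): φ is true.
  w9 (successors {w0, w3, w6, w8}): φ is false.
For instance, at w7:
  At w7: □q is false, □◇□◇(q ∧ s) is true, so □q ∧ □◇□◇(q ∧ s) is false.
    At w7: □q requires q at every successor {w2, w4, w5, w6}.
      q fails at w6, so □q is false at w7.
    At w7: □◇□◇(q ∧ s) requires ◇□◇(q ∧ s) at every successor {w2, w4, w5, w6}.
      At w2: ◇□◇(q ∧ s) is true.
      At w4: ◇□◇(q ∧ s) is true.
      At w5: ◇□◇(q ∧ s) is true.
      At w6: ◇□◇(q ∧ s) is true.
    So □◇□◇(q ∧ s) is true at w7.
Satisfying worlds: {w0, w2, w3, w4, w5, w6, w8}

w0, w2, w3, w4, w5, w6, w8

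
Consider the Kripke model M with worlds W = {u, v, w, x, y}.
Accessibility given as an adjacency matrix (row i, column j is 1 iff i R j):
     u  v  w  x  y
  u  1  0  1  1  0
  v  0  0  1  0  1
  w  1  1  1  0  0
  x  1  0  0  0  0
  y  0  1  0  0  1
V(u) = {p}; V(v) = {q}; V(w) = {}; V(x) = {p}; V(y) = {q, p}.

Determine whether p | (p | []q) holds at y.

Yes

Recall that []ψ holds at a world iff ψ holds at every accessible world, and <>ψ holds iff ψ holds at some accessible world.
At y: p is true, p | []q is true, so p | (p | []q) is true.
  At y: p is true, []q is true, so p | []q is true.
    At y: []q requires q at every successor {v, y}.
      At v: q is true.
      At y: q is true.
    So []q is true at y.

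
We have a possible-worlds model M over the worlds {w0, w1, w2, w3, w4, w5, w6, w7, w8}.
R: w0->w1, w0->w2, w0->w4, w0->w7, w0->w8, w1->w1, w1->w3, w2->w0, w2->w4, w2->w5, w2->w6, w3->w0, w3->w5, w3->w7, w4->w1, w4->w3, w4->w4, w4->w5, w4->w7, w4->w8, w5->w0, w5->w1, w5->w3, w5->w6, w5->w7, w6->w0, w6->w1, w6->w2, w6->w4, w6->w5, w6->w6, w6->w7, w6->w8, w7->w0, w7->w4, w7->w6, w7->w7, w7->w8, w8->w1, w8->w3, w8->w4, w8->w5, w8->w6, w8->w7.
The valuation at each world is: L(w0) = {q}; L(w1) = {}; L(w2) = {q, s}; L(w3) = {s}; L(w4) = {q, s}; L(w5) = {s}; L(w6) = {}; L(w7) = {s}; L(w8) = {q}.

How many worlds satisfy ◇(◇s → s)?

Let φ = ◇(◇s → s). Evaluate φ at each world:
  w0 (successors {w1, w2, w4, w7, w8}): φ is true.
  w1 (successors {w1, w3}): φ is true.
  w2 (successors {w0, w4, w5, w6}): φ is true.
  w3 (successors {w0, w5, w7}): φ is true.
  w4 (successors {w1, w3, w4, w5, w7, w8}): φ is true.
  w5 (successors {w0, w1, w3, w6, w7}): φ is true.
  w6 (successors {w0, w1, w2, w4, w5, w6, w7, w8}): φ is true.
  w7 (successors {w0, w4, w6, w7, w8}): φ is true.
  w8 (successors {w1, w3, w4, w5, w6, w7}): φ is true.
For instance, at w0:
  At w0: ◇(◇s → s) requires ◇s → s at some successor in {w1, w2, w4, w7, w8}.
    ◇s → s holds at w2, so ◇(◇s → s) is true at w0.
      At w2: ◇s is true, s is true, so ◇s → s is true.
Satisfying worlds: {w0, w1, w2, w3, w4, w5, w6, w7, w8}

9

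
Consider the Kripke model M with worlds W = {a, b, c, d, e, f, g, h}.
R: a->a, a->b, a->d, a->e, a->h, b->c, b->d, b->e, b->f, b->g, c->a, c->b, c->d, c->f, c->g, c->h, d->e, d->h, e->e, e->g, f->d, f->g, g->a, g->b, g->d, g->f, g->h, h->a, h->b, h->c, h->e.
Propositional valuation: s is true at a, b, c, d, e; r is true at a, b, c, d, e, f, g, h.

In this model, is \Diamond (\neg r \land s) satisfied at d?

No

At d: \Diamond (\neg r \land s) requires \neg r \land s at some successor in {e, h}.
  At e: \neg r \land s is false.
  At h: \neg r \land s is false.
So \Diamond (\neg r \land s) is false at d.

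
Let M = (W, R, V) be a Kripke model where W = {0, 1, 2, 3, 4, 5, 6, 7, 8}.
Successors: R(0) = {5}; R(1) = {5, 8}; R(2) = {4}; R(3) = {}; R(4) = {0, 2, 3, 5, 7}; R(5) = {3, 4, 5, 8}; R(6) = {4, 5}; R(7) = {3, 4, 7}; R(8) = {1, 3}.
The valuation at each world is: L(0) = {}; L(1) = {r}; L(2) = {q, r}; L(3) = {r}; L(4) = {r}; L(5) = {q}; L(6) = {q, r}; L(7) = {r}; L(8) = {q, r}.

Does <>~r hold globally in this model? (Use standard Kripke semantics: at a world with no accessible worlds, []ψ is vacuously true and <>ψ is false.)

No

Let φ = <>~r. Evaluate φ at each world:
  0 (successors {5}): φ is true.
  1 (successors {5, 8}): φ is true.
  2 (successors {4}): φ is false.
  3 (successors ∅): φ is false.
  4 (successors {0, 2, 3, 5, 7}): φ is true.
  5 (successors {3, 4, 5, 8}): φ is true.
  6 (successors {4, 5}): φ is true.
  7 (successors {3, 4, 7}): φ is false.
  8 (successors {1, 3}): φ is false.
Detail at 2 (counterexample):
  At 2: <>~r requires ~r at some successor in {4}.
    At 4: ~r is false.
  So <>~r is false at 2.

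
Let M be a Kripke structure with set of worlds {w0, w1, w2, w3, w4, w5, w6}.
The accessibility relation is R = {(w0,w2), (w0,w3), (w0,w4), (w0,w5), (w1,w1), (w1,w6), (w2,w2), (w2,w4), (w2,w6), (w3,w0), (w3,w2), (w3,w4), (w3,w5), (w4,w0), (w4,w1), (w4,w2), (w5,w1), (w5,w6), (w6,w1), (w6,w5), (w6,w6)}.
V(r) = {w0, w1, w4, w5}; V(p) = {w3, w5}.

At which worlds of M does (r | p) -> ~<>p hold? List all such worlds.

Let φ = (r | p) -> ~<>p. Evaluate φ at each world:
  w0 (successors {w2, w3, w4, w5}): φ is false.
  w1 (successors {w1, w6}): φ is true.
  w2 (successors {w2, w4, w6}): φ is true.
  w3 (successors {w0, w2, w4, w5}): φ is false.
  w4 (successors {w0, w1, w2}): φ is true.
  w5 (successors {w1, w6}): φ is true.
  w6 (successors {w1, w5, w6}): φ is true.
For instance, at w2:
  At w2: r | p is false, ~<>p is true, so (r | p) -> ~<>p is true.
    At w2: <>p is false, so ~<>p is true.
      At w2: <>p requires p at some successor in {w2, w4, w6}.
        At w2: p is false.
        At w4: p is false.
        At w6: p is false.
      So <>p is false at w2.
Satisfying worlds: {w1, w2, w4, w5, w6}

w1, w2, w4, w5, w6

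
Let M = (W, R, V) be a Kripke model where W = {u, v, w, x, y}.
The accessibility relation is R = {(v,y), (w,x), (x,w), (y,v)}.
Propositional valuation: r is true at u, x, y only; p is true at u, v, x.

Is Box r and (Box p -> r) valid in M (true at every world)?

Let φ = Box r and (Box p -> r). Evaluate φ at each world:
  u (successors ∅): φ is true.
  v (successors {y}): φ is true.
  w (successors {x}): φ is false.
  x (successors {w}): φ is false.
  y (successors {v}): φ is false.
Detail at w (counterexample):
  At w: Box r is true, Box p -> r is false, so Box r and (Box p -> r) is false.
    At w: Box r requires r at every successor {x}.
      At x: r is true.
    So Box r is true at w.
    At w: Box p is true, r is false, so Box p -> r is false.
      At w: Box p requires p at every successor {x}.
        At x: p is true.
      So Box p is true at w.

No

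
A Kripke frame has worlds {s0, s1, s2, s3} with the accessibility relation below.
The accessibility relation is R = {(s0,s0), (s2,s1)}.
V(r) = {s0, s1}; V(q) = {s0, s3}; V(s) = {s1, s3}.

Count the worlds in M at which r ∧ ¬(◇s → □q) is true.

0

Let φ = r ∧ ¬(◇s → □q). Evaluate φ at each world:
  s0 (successors {s0}): φ is false.
  s1 (successors ∅): φ is false.
  s2 (successors {s1}): φ is false.
  s3 (successors ∅): φ is false.
For instance, at s2:
  At s2: r is false, ¬(◇s → □q) is true, so r ∧ ¬(◇s → □q) is false.
    At s2: ◇s → □q is false, so ¬(◇s → □q) is true.
      At s2: ◇s is true, □q is false, so ◇s → □q is false.
Satisfying worlds: none.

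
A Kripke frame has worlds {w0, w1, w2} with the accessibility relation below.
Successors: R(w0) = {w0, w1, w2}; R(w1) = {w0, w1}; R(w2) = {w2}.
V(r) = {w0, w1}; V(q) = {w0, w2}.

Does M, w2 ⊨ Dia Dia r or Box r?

No

Recall that Box ψ holds at a world iff ψ holds at every accessible world, and Dia ψ holds iff ψ holds at some accessible world.
At w2: Dia Dia r is false, Box r is false, so Dia Dia r or Box r is false.
  At w2: Dia Dia r requires Dia r at some successor in {w2}.
    At w2: Dia r is false.
  So Dia Dia r is false at w2.
  At w2: Box r requires r at every successor {w2}.
    r fails at w2, so Box r is false at w2.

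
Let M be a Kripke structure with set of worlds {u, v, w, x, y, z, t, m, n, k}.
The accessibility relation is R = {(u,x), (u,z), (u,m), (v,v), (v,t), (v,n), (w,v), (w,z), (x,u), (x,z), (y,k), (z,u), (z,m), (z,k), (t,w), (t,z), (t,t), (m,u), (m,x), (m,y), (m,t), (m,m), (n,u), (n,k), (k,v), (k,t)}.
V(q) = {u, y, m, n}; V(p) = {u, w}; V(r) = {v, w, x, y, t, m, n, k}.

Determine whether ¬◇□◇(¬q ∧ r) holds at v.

Recall that □ψ holds at a world iff ψ holds at every accessible world, and ◇ψ holds iff ψ holds at some accessible world.
At v: ◇□◇(¬q ∧ r) is true, so ¬◇□◇(¬q ∧ r) is false.
  At v: ◇□◇(¬q ∧ r) requires □◇(¬q ∧ r) at some successor in {v, t, n}.
    □◇(¬q ∧ r) holds at v, so ◇□◇(¬q ∧ r) is true at v.
      At v: □◇(¬q ∧ r) requires ◇(¬q ∧ r) at every successor {v, t, n}.
        At v: ◇(¬q ∧ r) is true.
        At t: ◇(¬q ∧ r) is true.
        At n: ◇(¬q ∧ r) is true.
      So □◇(¬q ∧ r) is true at v.

No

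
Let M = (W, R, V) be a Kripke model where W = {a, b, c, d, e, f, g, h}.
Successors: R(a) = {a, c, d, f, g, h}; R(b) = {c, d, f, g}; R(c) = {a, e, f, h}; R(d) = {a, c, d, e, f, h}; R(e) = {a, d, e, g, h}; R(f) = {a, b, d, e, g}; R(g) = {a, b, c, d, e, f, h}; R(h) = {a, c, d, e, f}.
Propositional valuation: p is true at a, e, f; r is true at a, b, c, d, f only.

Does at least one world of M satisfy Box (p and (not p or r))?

Let φ = Box (p and (not p or r)). Evaluate φ at each world:
  a (successors {a, c, d, f, g, h}): φ is false.
  b (successors {c, d, f, g}): φ is false.
  c (successors {a, e, f, h}): φ is false.
  d (successors {a, c, d, e, f, h}): φ is false.
  e (successors {a, d, e, g, h}): φ is false.
  f (successors {a, b, d, e, g}): φ is false.
  g (successors {a, b, c, d, e, f, h}): φ is false.
  h (successors {a, c, d, e, f}): φ is false.
For instance, at h:
  At h: Box (p and (not p or r)) requires p and (not p or r) at every successor {a, c, d, e, f}.
    p and (not p or r) fails at c, so Box (p and (not p or r)) is false at h.

No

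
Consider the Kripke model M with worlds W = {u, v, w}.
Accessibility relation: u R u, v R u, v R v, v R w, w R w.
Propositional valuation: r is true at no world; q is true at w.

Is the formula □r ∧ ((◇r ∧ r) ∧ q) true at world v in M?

At v: □r is false, (◇r ∧ r) ∧ q is false, so □r ∧ ((◇r ∧ r) ∧ q) is false.
  At v: □r requires r at every successor {u, v, w}.
    r fails at u, so □r is false at v.
  At v: ◇r ∧ r is false, q is false, so (◇r ∧ r) ∧ q is false.
    At v: ◇r is false, r is false, so ◇r ∧ r is false.
      At v: ◇r requires r at some successor in {u, v, w}.
        At u: r is false.
        At v: r is false.
        At w: r is false.
      So ◇r is false at v.

No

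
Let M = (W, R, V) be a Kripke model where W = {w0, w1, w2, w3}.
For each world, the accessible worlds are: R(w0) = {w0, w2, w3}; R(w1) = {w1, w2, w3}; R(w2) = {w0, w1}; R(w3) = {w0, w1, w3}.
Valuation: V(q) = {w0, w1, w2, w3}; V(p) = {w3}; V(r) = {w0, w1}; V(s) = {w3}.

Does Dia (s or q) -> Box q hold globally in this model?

Let φ = Dia (s or q) -> Box q. Evaluate φ at each world:
  w0 (successors {w0, w2, w3}): φ is true.
  w1 (successors {w1, w2, w3}): φ is true.
  w2 (successors {w0, w1}): φ is true.
  w3 (successors {w0, w1, w3}): φ is true.
For instance, at w0:
  At w0: Dia (s or q) is true, Box q is true, so Dia (s or q) -> Box q is true.
    At w0: Dia (s or q) requires s or q at some successor in {w0, w2, w3}.
      s or q holds at w0, so Dia (s or q) is true at w0.
    At w0: Box q requires q at every successor {w0, w2, w3}.
      At w0: q is true.
      At w2: q is true.
      At w3: q is true.
    So Box q is true at w0.

Yes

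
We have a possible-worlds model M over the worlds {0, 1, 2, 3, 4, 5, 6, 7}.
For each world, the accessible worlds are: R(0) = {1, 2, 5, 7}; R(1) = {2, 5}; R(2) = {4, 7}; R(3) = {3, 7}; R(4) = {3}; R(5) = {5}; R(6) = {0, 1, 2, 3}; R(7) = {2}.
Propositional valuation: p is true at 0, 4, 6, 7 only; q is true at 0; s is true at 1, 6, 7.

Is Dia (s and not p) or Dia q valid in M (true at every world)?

Let φ = Dia (s and not p) or Dia q. Evaluate φ at each world:
  0 (successors {1, 2, 5, 7}): φ is true.
  1 (successors {2, 5}): φ is false.
  2 (successors {4, 7}): φ is false.
  3 (successors {3, 7}): φ is false.
  4 (successors {3}): φ is false.
  5 (successors {5}): φ is false.
  6 (successors {0, 1, 2, 3}): φ is true.
  7 (successors {2}): φ is false.
Detail at 1 (counterexample):
  At 1: Dia (s and not p) is false, Dia q is false, so Dia (s and not p) or Dia q is false.
    At 1: Dia (s and not p) requires s and not p at some successor in {2, 5}.
      At 2: s and not p is false.
      At 5: s and not p is false.
    So Dia (s and not p) is false at 1.
    At 1: Dia q requires q at some successor in {2, 5}.
      At 2: q is false.
      At 5: q is false.
    So Dia q is false at 1.

No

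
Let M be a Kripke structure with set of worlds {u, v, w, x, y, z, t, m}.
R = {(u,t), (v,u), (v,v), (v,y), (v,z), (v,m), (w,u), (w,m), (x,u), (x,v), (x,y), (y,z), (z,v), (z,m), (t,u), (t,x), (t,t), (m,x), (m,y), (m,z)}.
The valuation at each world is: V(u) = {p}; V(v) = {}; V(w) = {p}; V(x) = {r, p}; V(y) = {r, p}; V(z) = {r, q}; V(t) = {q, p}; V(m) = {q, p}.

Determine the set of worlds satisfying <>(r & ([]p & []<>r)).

Let φ = <>(r & ([]p & []<>r)). Evaluate φ at each world:
  u (successors {t}): φ is false.
  v (successors {u, v, y, z, m}): φ is false.
  w (successors {u, m}): φ is false.
  x (successors {u, v, y}): φ is false.
  y (successors {z}): φ is false.
  z (successors {v, m}): φ is false.
  t (successors {u, x, t}): φ is false.
  m (successors {x, y, z}): φ is false.
For instance, at w:
  At w: <>(r & ([]p & []<>r)) requires r & ([]p & []<>r) at some successor in {u, m}.
    At u: r & ([]p & []<>r) is false.
    At m: r & ([]p & []<>r) is false.
  So <>(r & ([]p & []<>r)) is false at w.
Satisfying worlds: none.

none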